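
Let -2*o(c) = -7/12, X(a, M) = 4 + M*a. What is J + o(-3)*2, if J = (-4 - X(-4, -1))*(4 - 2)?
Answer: -281/12 ≈ -23.417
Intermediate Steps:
o(c) = 7/24 (o(c) = -(-7)/(2*12) = -½*(-7/12) = 7/24)
J = -24 (J = (-4 - (4 - 1*(-4)))*(4 - 2) = (-4 - (4 + 4))*2 = (-4 - 1*8)*2 = (-4 - 8)*2 = -12*2 = -24)
J + o(-3)*2 = -24 + (7/24)*2 = -24 + 7/12 = -281/12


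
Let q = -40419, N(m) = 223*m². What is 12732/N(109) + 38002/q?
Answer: -100170278218/107088644997 ≈ -0.93540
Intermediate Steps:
12732/N(109) + 38002/q = 12732/((223*109²)) + 38002/(-40419) = 12732/((223*11881)) + 38002*(-1/40419) = 12732/2649463 - 38002/40419 = -100170278218/107088644997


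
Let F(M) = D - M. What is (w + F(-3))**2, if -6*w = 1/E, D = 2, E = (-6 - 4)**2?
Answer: 8994001/360000 ≈ 24.983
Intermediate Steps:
E = 100 (E = (-10)**2 = 100)
F(M) = 2 - M
w = -1/600 (w = -1/6/100 = -1/6*1/100 = -1/600 ≈ -0.0016667)
(w + F(-3))**2 = (-1/600 + (2 - 1*(-3)))**2 = (-1/600 + (2 + 3))**2 = (-1/600 + 5)**2 = (2999/600)**2 = 8994001/360000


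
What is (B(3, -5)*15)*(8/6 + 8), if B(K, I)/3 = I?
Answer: -2100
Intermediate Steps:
B(K, I) = 3*I
(B(3, -5)*15)*(8/6 + 8) = ((3*(-5))*15)*(8/6 + 8) = (-15*15)*(8*(⅙) + 8) = -225*(4/3 + 8) = -225*28/3 = -2100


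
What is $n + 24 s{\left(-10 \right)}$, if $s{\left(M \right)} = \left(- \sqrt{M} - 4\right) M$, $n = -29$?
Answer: $931 + 240 i \sqrt{10} \approx 931.0 + 758.95 i$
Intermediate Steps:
$s{\left(M \right)} = M \left(-4 - \sqrt{M}\right)$ ($s{\left(M \right)} = \left(-4 - \sqrt{M}\right) M = M \left(-4 - \sqrt{M}\right)$)
$n + 24 s{\left(-10 \right)} = -29 + 24 \left(- \left(-10\right)^{\frac{3}{2}} - -40\right) = -29 + 24 \left(- \left(-10\right) i \sqrt{10} + 40\right) = -29 + 24 \left(10 i \sqrt{10} + 40\right) = -29 + 24 \left(40 + 10 i \sqrt{10}\right) = -29 + \left(960 + 240 i \sqrt{10}\right) = 931 + 240 i \sqrt{10}$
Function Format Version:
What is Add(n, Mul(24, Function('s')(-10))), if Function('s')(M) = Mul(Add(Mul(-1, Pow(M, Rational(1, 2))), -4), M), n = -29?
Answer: Add(931, Mul(240, I, Pow(10, Rational(1, 2)))) ≈ Add(931.00, Mul(758.95, I))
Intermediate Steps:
Function('s')(M) = Mul(M, Add(-4, Mul(-1, Pow(M, Rational(1, 2))))) (Function('s')(M) = Mul(Add(-4, Mul(-1, Pow(M, Rational(1, 2)))), M) = Mul(M, Add(-4, Mul(-1, Pow(M, Rational(1, 2))))))
Add(n, Mul(24, Function('s')(-10))) = Add(-29, Mul(24, Add(Mul(-1, Pow(-10, Rational(3, 2))), Mul(-4, -10)))) = Add(-29, Mul(24, Add(Mul(-1, Mul(-10, I, Pow(10, Rational(1, 2)))), 40))) = Add(-29, Mul(24, Add(Mul(10, I, Pow(10, Rational(1, 2))), 40))) = Add(-29, Mul(24, Add(40, Mul(10, I, Pow(10, Rational(1, 2)))))) = Add(-29, Add(960, Mul(240, I, Pow(10, Rational(1, 2))))) = Add(931, Mul(240, I, Pow(10, Rational(1, 2))))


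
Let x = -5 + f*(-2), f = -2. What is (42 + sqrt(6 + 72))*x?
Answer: -42 - sqrt(78) ≈ -50.832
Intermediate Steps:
x = -1 (x = -5 - 2*(-2) = -5 + 4 = -1)
(42 + sqrt(6 + 72))*x = (42 + sqrt(6 + 72))*(-1) = (42 + sqrt(78))*(-1) = -42 - sqrt(78)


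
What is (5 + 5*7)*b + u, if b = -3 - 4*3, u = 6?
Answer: -594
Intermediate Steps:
b = -15 (b = -3 - 12 = -15)
(5 + 5*7)*b + u = (5 + 5*7)*(-15) + 6 = (5 + 35)*(-15) + 6 = 40*(-15) + 6 = -600 + 6 = -594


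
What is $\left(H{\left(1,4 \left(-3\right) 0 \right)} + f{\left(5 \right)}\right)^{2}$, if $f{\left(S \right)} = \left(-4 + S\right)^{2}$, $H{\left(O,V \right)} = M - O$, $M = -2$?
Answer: $4$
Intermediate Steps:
$H{\left(O,V \right)} = -2 - O$
$\left(H{\left(1,4 \left(-3\right) 0 \right)} + f{\left(5 \right)}\right)^{2} = \left(\left(-2 - 1\right) + \left(-4 + 5\right)^{2}\right)^{2} = \left(\left(-2 - 1\right) + 1^{2}\right)^{2} = \left(-3 + 1\right)^{2} = \left(-2\right)^{2} = 4$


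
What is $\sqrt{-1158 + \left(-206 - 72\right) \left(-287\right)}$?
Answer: $2 \sqrt{19657} \approx 280.41$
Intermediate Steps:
$\sqrt{-1158 + \left(-206 - 72\right) \left(-287\right)} = \sqrt{-1158 - -79786} = \sqrt{-1158 + 79786} = \sqrt{78628} = 2 \sqrt{19657}$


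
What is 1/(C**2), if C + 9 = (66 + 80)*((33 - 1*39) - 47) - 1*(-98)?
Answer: 1/58507201 ≈ 1.7092e-8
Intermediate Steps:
C = -7649 (C = -9 + ((66 + 80)*((33 - 1*39) - 47) - 1*(-98)) = -9 + (146*((33 - 39) - 47) + 98) = -9 + (146*(-6 - 47) + 98) = -9 + (146*(-53) + 98) = -9 + (-7738 + 98) = -9 - 7640 = -7649)
1/(C**2) = 1/((-7649)**2) = 1/58507201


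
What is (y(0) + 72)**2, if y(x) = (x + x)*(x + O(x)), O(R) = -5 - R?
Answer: 5184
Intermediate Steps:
y(x) = -10*x (y(x) = (x + x)*(x + (-5 - x)) = (2*x)*(-5) = -10*x)
(y(0) + 72)**2 = (-10*0 + 72)**2 = (0 + 72)**2 = 72**2 = 5184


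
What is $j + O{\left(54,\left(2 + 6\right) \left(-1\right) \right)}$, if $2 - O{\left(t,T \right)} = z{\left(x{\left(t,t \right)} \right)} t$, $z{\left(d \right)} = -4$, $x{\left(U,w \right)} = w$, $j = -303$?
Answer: $-85$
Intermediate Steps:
$O{\left(t,T \right)} = 2 + 4 t$ ($O{\left(t,T \right)} = 2 - - 4 t = 2 + 4 t$)
$j + O{\left(54,\left(2 + 6\right) \left(-1\right) \right)} = -303 + \left(2 + 4 \cdot 54\right) = -303 + \left(2 + 216\right) = -303 + 218 = -85$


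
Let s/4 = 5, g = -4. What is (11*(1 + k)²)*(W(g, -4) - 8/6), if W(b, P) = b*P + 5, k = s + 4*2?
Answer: 545809/3 ≈ 1.8194e+5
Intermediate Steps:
s = 20 (s = 4*5 = 20)
k = 28 (k = 20 + 4*2 = 20 + 8 = 28)
W(b, P) = 5 + P*b (W(b, P) = P*b + 5 = 5 + P*b)
(11*(1 + k)²)*(W(g, -4) - 8/6) = (11*(1 + 28)²)*((5 - 4*(-4)) - 8/6) = (11*29²)*((5 + 16) - 8/6) = (11*841)*(21 - 1*4/3) = 9251*(21 - 4/3) = 9251*(59/3) = 545809/3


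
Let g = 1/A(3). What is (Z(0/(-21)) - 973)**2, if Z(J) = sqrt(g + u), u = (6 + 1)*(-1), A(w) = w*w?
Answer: (2919 - I*sqrt(62))**2/9 ≈ 9.4672e+5 - 5107.6*I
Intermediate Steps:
A(w) = w**2
g = 1/9 (g = 1/(3**2) = 1/9 ≈ 0.11111)
u = -7 (u = 7*(-1) = -7)
Z(J) = I*sqrt(62)/3 (Z(J) = sqrt(1/9 - 7) = sqrt(-62/9) = I*sqrt(62)/3)
(Z(0/(-21)) - 973)**2 = (I*sqrt(62)/3 - 973)**2 = (-973 + I*sqrt(62)/3)**2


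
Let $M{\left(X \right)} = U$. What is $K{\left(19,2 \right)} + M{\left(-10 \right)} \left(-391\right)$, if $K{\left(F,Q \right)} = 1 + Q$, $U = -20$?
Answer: $7823$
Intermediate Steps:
$M{\left(X \right)} = -20$
$K{\left(19,2 \right)} + M{\left(-10 \right)} \left(-391\right) = \left(1 + 2\right) - -7820 = 3 + 7820 = 7823$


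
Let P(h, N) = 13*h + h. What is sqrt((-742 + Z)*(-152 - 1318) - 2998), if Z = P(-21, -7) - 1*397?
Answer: 2*sqrt(525878) ≈ 1450.3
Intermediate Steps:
P(h, N) = 14*h
Z = -691 (Z = 14*(-21) - 1*397 = -294 - 397 = -691)
sqrt((-742 + Z)*(-152 - 1318) - 2998) = sqrt((-742 - 691)*(-152 - 1318) - 2998) = sqrt(-1433*(-1470) - 2998) = sqrt(2106510 - 2998) = sqrt(2103512) = 2*sqrt(525878)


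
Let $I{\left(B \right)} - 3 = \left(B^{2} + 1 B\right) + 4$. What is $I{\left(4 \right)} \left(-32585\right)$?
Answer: $-879795$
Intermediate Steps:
$I{\left(B \right)} = 7 + B + B^{2}$ ($I{\left(B \right)} = 3 + \left(\left(B^{2} + 1 B\right) + 4\right) = 3 + \left(\left(B^{2} + B\right) + 4\right) = 3 + \left(\left(B + B^{2}\right) + 4\right) = 3 + \left(4 + B + B^{2}\right) = 7 + B + B^{2}$)
$I{\left(4 \right)} \left(-32585\right) = \left(7 + 4 + 4^{2}\right) \left(-32585\right) = \left(7 + 4 + 16\right) \left(-32585\right) = 27 \left(-32585\right) = -879795$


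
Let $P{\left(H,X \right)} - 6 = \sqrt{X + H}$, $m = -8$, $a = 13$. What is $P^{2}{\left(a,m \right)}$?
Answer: $\left(6 + \sqrt{5}\right)^{2} \approx 67.833$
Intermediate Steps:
$P{\left(H,X \right)} = 6 + \sqrt{H + X}$ ($P{\left(H,X \right)} = 6 + \sqrt{X + H} = 6 + \sqrt{H + X}$)
$P^{2}{\left(a,m \right)} = \left(6 + \sqrt{13 - 8}\right)^{2} = \left(6 + \sqrt{5}\right)^{2}$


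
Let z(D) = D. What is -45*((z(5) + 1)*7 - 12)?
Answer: -1350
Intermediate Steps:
-45*((z(5) + 1)*7 - 12) = -45*((5 + 1)*7 - 12) = -45*(6*7 - 12) = -45*(42 - 12) = -45*30 = -1350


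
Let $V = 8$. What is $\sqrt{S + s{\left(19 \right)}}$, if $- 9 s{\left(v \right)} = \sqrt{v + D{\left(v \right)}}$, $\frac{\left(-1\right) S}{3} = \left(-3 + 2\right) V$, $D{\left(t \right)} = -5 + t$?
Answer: $\frac{\sqrt{216 - \sqrt{33}}}{3} \approx 4.8334$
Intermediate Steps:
$S = 24$ ($S = - 3 \left(-3 + 2\right) 8 = - 3 \left(\left(-1\right) 8\right) = \left(-3\right) \left(-8\right) = 24$)
$s{\left(v \right)} = - \frac{\sqrt{-5 + 2 v}}{9}$ ($s{\left(v \right)} = - \frac{\sqrt{v + \left(-5 + v\right)}}{9} = - \frac{\sqrt{-5 + 2 v}}{9}$)
$\sqrt{S + s{\left(19 \right)}} = \sqrt{24 - \frac{\sqrt{-5 + 2 \cdot 19}}{9}} = \sqrt{24 - \frac{\sqrt{-5 + 38}}{9}} = \sqrt{24 - \frac{\sqrt{33}}{9}}$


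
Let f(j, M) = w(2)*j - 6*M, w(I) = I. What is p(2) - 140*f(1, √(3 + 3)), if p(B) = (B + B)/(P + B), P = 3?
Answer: -1396/5 + 840*√6 ≈ 1778.4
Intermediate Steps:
f(j, M) = -6*M + 2*j (f(j, M) = 2*j - 6*M = -6*M + 2*j)
p(B) = 2*B/(3 + B) (p(B) = (B + B)/(3 + B) = (2*B)/(3 + B) = 2*B/(3 + B))
p(2) - 140*f(1, √(3 + 3)) = 2*2/(3 + 2) - 140*(-6*√(3 + 3) + 2*1) = 2*2/5 - 140*(-6*√6 + 2) = 2*2*(⅕) - 140*(2 - 6*√6) = ⅘ + (-280 + 840*√6) = -1396/5 + 840*√6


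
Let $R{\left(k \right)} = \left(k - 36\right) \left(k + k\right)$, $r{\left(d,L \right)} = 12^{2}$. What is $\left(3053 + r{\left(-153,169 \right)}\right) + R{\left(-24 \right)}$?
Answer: $6077$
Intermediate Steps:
$r{\left(d,L \right)} = 144$
$R{\left(k \right)} = 2 k \left(-36 + k\right)$ ($R{\left(k \right)} = \left(-36 + k\right) 2 k = 2 k \left(-36 + k\right)$)
$\left(3053 + r{\left(-153,169 \right)}\right) + R{\left(-24 \right)} = \left(3053 + 144\right) + 2 \left(-24\right) \left(-36 - 24\right) = 3197 + 2 \left(-24\right) \left(-60\right) = 3197 + 2880 = 6077$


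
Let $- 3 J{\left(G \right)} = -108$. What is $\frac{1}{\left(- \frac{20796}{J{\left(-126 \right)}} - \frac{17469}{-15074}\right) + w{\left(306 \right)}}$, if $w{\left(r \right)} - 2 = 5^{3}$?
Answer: $- \frac{45222}{20327641} \approx -0.0022247$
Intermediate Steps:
$J{\left(G \right)} = 36$ ($J{\left(G \right)} = \left(- \frac{1}{3}\right) \left(-108\right) = 36$)
$w{\left(r \right)} = 127$ ($w{\left(r \right)} = 2 + 5^{3} = 2 + 125 = 127$)
$\frac{1}{\left(- \frac{20796}{J{\left(-126 \right)}} - \frac{17469}{-15074}\right) + w{\left(306 \right)}} = \frac{1}{\left(- \frac{20796}{36} - \frac{17469}{-15074}\right) + 127} = \frac{1}{\left(\left(-20796\right) \frac{1}{36} - - \frac{17469}{15074}\right) + 127} = \frac{1}{\left(- \frac{1733}{3} + \frac{17469}{15074}\right) + 127} = \frac{1}{- \frac{26070835}{45222} + 127} = \frac{1}{- \frac{20327641}{45222}} = - \frac{45222}{20327641}$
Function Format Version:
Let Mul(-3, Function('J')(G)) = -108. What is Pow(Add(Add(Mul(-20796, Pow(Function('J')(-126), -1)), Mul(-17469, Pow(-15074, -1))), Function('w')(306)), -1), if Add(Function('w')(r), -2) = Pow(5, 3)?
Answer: Rational(-45222, 20327641) ≈ -0.0022247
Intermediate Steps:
Function('J')(G) = 36 (Function('J')(G) = Mul(Rational(-1, 3), -108) = 36)
Function('w')(r) = 127 (Function('w')(r) = Add(2, Pow(5, 3)) = Add(2, 125) = 127)
Pow(Add(Add(Mul(-20796, Pow(Function('J')(-126), -1)), Mul(-17469, Pow(-15074, -1))), Function('w')(306)), -1) = Pow(Add(Add(Mul(-20796, Pow(36, -1)), Mul(-17469, Pow(-15074, -1))), 127), -1) = Pow(Add(Add(Mul(-20796, Rational(1, 36)), Mul(-17469, Rational(-1, 15074))), 127), -1) = Pow(Add(Add(Rational(-1733, 3), Rational(17469, 15074)), 127), -1) = Pow(Add(Rational(-26070835, 45222), 127), -1) = Pow(Rational(-20327641, 45222), -1) = Rational(-45222, 20327641)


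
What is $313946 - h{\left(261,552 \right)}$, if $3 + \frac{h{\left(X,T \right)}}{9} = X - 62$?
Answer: $312182$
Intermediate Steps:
$h{\left(X,T \right)} = -585 + 9 X$ ($h{\left(X,T \right)} = -27 + 9 \left(X - 62\right) = -27 + 9 \left(-62 + X\right) = -27 + \left(-558 + 9 X\right) = -585 + 9 X$)
$313946 - h{\left(261,552 \right)} = 313946 - \left(-585 + 9 \cdot 261\right) = 313946 - \left(-585 + 2349\right) = 313946 - 1764 = 312182$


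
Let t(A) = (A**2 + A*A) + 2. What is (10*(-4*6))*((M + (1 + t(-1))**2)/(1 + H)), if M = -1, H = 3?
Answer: -1440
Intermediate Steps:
t(A) = 2 + 2*A**2 (t(A) = (A**2 + A**2) + 2 = 2*A**2 + 2 = 2 + 2*A**2)
(10*(-4*6))*((M + (1 + t(-1))**2)/(1 + H)) = (10*(-4*6))*((-1 + (1 + (2 + 2*(-1)**2))**2)/(1 + 3)) = (10*(-24))*((-1 + (1 + (2 + 2*1))**2)/4) = -240*(-1 + (1 + (2 + 2))**2)/4 = -240*(-1 + (1 + 4)**2)/4 = -240*(-1 + 5**2)/4 = -240*(-1 + 25)/4 = -5760/4 = -240*6 = -1440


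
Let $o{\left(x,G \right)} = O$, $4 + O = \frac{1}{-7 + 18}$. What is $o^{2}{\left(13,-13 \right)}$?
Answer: $\frac{1849}{121} \approx 15.281$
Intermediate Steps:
$O = - \frac{43}{11}$ ($O = -4 + \frac{1}{-7 + 18} = -4 + \frac{1}{11} = - \frac{43}{11} \approx -3.9091$)
$o{\left(x,G \right)} = - \frac{43}{11}$
$o^{2}{\left(13,-13 \right)} = \left(- \frac{43}{11}\right)^{2} = \frac{1849}{121}$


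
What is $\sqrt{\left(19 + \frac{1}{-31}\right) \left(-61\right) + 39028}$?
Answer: $\frac{20 \sqrt{90985}}{31} \approx 194.6$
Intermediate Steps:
$\sqrt{\left(19 + \frac{1}{-31}\right) \left(-61\right) + 39028} = \sqrt{\left(19 - \frac{1}{31}\right) \left(-61\right) + 39028} = \sqrt{\frac{588}{31} \left(-61\right) + 39028} = \sqrt{- \frac{35868}{31} + 39028} = \sqrt{\frac{1174000}{31}} = \frac{20 \sqrt{90985}}{31}$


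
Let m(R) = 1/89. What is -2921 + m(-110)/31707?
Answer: -8242837082/2821923 ≈ -2921.0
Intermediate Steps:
m(R) = 1/89
-2921 + m(-110)/31707 = -2921 + (1/89)/31707 = -2921 + (1/89)*(1/31707) = -2921 + 1/2821923 = -8242837082/2821923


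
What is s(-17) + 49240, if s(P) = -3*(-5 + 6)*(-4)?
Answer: 49252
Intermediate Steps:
s(P) = 12 (s(P) = -3*(-4) = 12)
s(-17) + 49240 = 12 + 49240 = 49252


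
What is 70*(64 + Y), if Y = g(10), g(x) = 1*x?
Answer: 5180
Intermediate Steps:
g(x) = x
Y = 10
70*(64 + Y) = 70*(64 + 10) = 70*74 = 5180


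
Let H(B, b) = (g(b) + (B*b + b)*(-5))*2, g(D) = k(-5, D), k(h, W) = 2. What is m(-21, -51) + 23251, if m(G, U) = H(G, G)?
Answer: 19055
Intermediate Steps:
g(D) = 2
H(B, b) = 4 - 10*b - 10*B*b (H(B, b) = (2 + (B*b + b)*(-5))*2 = (2 + (b + B*b)*(-5))*2 = (2 + (-5*b - 5*B*b))*2 = (2 - 5*b - 5*B*b)*2 = 4 - 10*b - 10*B*b)
m(G, U) = 4 - 10*G - 10*G² (m(G, U) = 4 - 10*G - 10*G*G = 4 - 10*G - 10*G²)
m(-21, -51) + 23251 = (4 - 10*(-21) - 10*(-21)²) + 23251 = (4 + 210 - 10*441) + 23251 = (4 + 210 - 4410) + 23251 = -4196 + 23251 = 19055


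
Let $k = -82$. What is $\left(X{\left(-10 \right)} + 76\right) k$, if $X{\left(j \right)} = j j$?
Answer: $-14432$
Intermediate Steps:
$X{\left(j \right)} = j^{2}$
$\left(X{\left(-10 \right)} + 76\right) k = \left(\left(-10\right)^{2} + 76\right) \left(-82\right) = \left(100 + 76\right) \left(-82\right) = 176 \left(-82\right) = -14432$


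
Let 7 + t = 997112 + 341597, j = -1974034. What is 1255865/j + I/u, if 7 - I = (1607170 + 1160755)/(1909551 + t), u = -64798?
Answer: -132187130234813537/207747632186442198 ≈ -0.63629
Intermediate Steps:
t = 1338702 (t = -7 + (997112 + 341597) = -7 + 1338709 = 1338702)
I = 19969846/3248253 (I = 7 - (1607170 + 1160755)/(1909551 + 1338702) = 7 - 2767925/3248253 = 19969846/3248253 ≈ 6.1479)
1255865/j + I/u = 1255865/(-1974034) + (19969846/3248253)/(-64798) = 1255865*(-1/1974034) + (19969846/3248253)*(-1/64798) = -1255865/1974034 - 9984923/105240148947 = -132187130234813537/207747632186442198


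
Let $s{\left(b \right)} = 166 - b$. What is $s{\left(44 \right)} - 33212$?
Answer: $-33090$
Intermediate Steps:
$s{\left(44 \right)} - 33212 = \left(166 - 44\right) - 33212 = 122 - 33212 = -33090$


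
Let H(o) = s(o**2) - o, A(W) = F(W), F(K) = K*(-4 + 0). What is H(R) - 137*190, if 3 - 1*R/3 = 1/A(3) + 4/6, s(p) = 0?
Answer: -104149/4 ≈ -26037.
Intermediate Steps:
F(K) = -4*K (F(K) = K*(-4) = -4*K)
A(W) = -4*W
R = 29/4 (R = 9 - 3*(1/(-4*3) + 4/6) = 9 - 3*(1/(-12) + 4*(1/6)) = 9 - 3*(1*(-1/12) + 2/3) = 9 - 3*(-1/12 + 2/3) = 9 - 3*7/12 = 9 - 7/4 = 29/4 ≈ 7.2500)
H(o) = -o (H(o) = 0 - o = -o)
H(R) - 137*190 = -1*29/4 - 137*190 = -29/4 - 26030 = -104149/4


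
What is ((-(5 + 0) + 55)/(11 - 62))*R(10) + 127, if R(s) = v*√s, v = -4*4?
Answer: 127 + 800*√10/51 ≈ 176.60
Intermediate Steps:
v = -16
R(s) = -16*√s
((-(5 + 0) + 55)/(11 - 62))*R(10) + 127 = ((-(5 + 0) + 55)/(11 - 62))*(-16*√10) + 127 = ((-1*5 + 55)/(-51))*(-16*√10) + 127 = ((-5 + 55)*(-1/51))*(-16*√10) + 127 = (50*(-1/51))*(-16*√10) + 127 = -(-800)*√10/51 + 127 = 800*√10/51 + 127 = 127 + 800*√10/51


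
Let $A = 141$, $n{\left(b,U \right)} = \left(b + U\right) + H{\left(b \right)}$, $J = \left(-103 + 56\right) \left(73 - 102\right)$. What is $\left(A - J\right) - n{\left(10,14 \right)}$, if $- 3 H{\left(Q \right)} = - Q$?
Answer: $- \frac{3748}{3} \approx -1249.3$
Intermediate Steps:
$H{\left(Q \right)} = \frac{Q}{3}$ ($H{\left(Q \right)} = - \frac{\left(-1\right) Q}{3} = \frac{Q}{3}$)
$J = 1363$ ($J = \left(-47\right) \left(-29\right) = 1363$)
$n{\left(b,U \right)} = U + \frac{4 b}{3}$ ($n{\left(b,U \right)} = \left(b + U\right) + \frac{b}{3} = \left(U + b\right) + \frac{b}{3} = U + \frac{4 b}{3}$)
$\left(A - J\right) - n{\left(10,14 \right)} = \left(141 - 1363\right) - \left(14 + \frac{4}{3} \cdot 10\right) = \left(141 - 1363\right) - \left(14 + \frac{40}{3}\right) = -1222 - \frac{82}{3} = - \frac{3748}{3}$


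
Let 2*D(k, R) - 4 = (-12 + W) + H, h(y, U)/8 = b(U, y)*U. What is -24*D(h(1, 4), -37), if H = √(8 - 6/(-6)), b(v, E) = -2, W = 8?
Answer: -36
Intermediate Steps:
H = 3 (H = √(8 - 6*(-⅙)) = √(8 + 1) = √9 = 3)
h(y, U) = -16*U (h(y, U) = 8*(-2*U) = -16*U)
D(k, R) = 3/2 (D(k, R) = 2 + ((-12 + 8) + 3)/2 = 2 + (-4 + 3)/2 = 2 + (½)*(-1) = 2 - ½ = 3/2)
-24*D(h(1, 4), -37) = -24*3/2 = -36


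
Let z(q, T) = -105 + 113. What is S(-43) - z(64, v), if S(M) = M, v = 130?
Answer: -51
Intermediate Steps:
z(q, T) = 8
S(-43) - z(64, v) = -43 - 1*8 = -43 - 8 = -51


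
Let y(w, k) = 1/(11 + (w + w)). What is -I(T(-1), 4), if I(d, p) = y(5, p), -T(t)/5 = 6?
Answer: -1/21 ≈ -0.047619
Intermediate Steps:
y(w, k) = 1/(11 + 2*w)
T(t) = -30 (T(t) = -5*6 = -30)
I(d, p) = 1/21 (I(d, p) = 1/(11 + 2*5) = 1/(11 + 10) = 1/21)
-I(T(-1), 4) = -1*1/21 = -1/21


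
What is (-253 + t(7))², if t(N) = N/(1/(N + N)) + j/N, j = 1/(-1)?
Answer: 1179396/49 ≈ 24069.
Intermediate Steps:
j = -1
t(N) = -1/N + 2*N² (t(N) = N/(1/(N + N)) - 1/N = N/(1/(2*N)) - 1/N = N/((1/(2*N))) - 1/N = N*(2*N) - 1/N = 2*N² - 1/N = -1/N + 2*N²)
(-253 + t(7))² = (-253 + (-1 + 2*7³)/7)² = (-253 + (-1 + 2*343)/7)² = (-253 + (-1 + 686)/7)² = (-253 + (⅐)*685)² = (-253 + 685/7)² = (-1086/7)² = 1179396/49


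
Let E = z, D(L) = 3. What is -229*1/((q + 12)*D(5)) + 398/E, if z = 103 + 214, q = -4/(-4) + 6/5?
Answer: -278191/67521 ≈ -4.1201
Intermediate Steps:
q = 11/5 (q = -4*(-¼) + 6*(⅕) = 1 + 6/5 = 11/5 ≈ 2.2000)
z = 317
E = 317
-229*1/((q + 12)*D(5)) + 398/E = -229*1/(3*(11/5 + 12)) + 398/317 = -229/((71/5)*3) + 398*(1/317) = -229/213/5 + 398/317 = -229*5/213 + 398/317 = -1145/213 + 398/317 = -278191/67521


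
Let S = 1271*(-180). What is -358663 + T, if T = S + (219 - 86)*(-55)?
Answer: -594758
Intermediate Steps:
S = -228780
T = -236095 (T = -228780 + (219 - 86)*(-55) = -228780 + 133*(-55) = -228780 - 7315 = -236095)
-358663 + T = -358663 - 236095 = -594758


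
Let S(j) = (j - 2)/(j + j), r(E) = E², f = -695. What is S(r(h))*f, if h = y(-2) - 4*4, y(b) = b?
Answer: -111895/324 ≈ -345.35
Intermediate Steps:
h = -18 (h = -2 - 4*4 = -2 - 16 = -18)
S(j) = (-2 + j)/(2*j) (S(j) = (-2 + j)/((2*j)) = (-2 + j)*(1/(2*j)) = (-2 + j)/(2*j))
S(r(h))*f = ((-2 + (-18)²)/(2*((-18)²)))*(-695) = ((½)*(-2 + 324)/324)*(-695) = ((½)*(1/324)*322)*(-695) = (161/324)*(-695) = -111895/324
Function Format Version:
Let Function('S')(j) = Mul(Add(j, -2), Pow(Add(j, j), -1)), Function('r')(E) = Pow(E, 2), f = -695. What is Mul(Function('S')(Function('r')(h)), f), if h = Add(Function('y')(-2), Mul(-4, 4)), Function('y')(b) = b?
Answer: Rational(-111895, 324) ≈ -345.35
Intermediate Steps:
h = -18 (h = Add(-2, Mul(-4, 4)) = Add(-2, -16) = -18)
Function('S')(j) = Mul(Rational(1, 2), Pow(j, -1), Add(-2, j)) (Function('S')(j) = Mul(Add(-2, j), Pow(Mul(2, j), -1)) = Mul(Add(-2, j), Mul(Rational(1, 2), Pow(j, -1))) = Mul(Rational(1, 2), Pow(j, -1), Add(-2, j)))
Mul(Function('S')(Function('r')(h)), f) = Mul(Mul(Rational(1, 2), Pow(Pow(-18, 2), -1), Add(-2, Pow(-18, 2))), -695) = Mul(Mul(Rational(1, 2), Pow(324, -1), Add(-2, 324)), -695) = Mul(Mul(Rational(1, 2), Rational(1, 324), 322), -695) = Mul(Rational(161, 324), -695) = Rational(-111895, 324)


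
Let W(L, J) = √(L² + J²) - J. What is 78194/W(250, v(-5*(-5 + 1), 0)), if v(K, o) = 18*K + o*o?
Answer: 1407492/3125 + 39097*√1921/3125 ≈ 998.75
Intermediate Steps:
v(K, o) = o² + 18*K (v(K, o) = 18*K + o² = o² + 18*K)
W(L, J) = √(J² + L²) - J
78194/W(250, v(-5*(-5 + 1), 0)) = 78194/(√((0² + 18*(-5*(-5 + 1)))² + 250²) - (0² + 18*(-5*(-5 + 1)))) = 78194/(√((0 + 18*(-5*(-4)))² + 62500) - (0 + 18*(-5*(-4)))) = 78194/(√((0 + 18*20)² + 62500) - (0 + 18*20)) = 78194/(√((0 + 360)² + 62500) - (0 + 360)) = 78194/(√(360² + 62500) - 1*360) = 78194/(√(129600 + 62500) - 360) = 78194/(√192100 - 360) = 78194/(10*√1921 - 360) = 78194/(-360 + 10*√1921)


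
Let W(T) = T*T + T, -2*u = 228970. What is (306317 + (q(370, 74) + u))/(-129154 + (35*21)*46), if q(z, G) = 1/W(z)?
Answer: -26332778641/13087870880 ≈ -2.0120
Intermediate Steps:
u = -114485 (u = -½*228970 = -114485)
W(T) = T + T² (W(T) = T² + T = T + T²)
q(z, G) = 1/(z*(1 + z))
(306317 + (q(370, 74) + u))/(-129154 + (35*21)*46) = (306317 + (1/(370*(1 + 370)) - 114485))/(-129154 + (35*21)*46) = (306317 + ((1/370)/371 - 114485))/(-129154 + 735*46) = (306317 + ((1/370)*(1/371) - 114485))/(-129154 + 33810) = (306317 + (1/137270 - 114485))/(-95344) = (306317 - 15715355949/137270)*(-1/95344) = (26332778641/137270)*(-1/95344) = -26332778641/13087870880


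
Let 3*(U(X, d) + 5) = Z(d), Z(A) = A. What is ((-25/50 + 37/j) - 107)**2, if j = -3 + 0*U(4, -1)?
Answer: 516961/36 ≈ 14360.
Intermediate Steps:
U(X, d) = -5 + d/3
j = -3 (j = -3 + 0*(-5 + (1/3)*(-1)) = -3 + 0*(-5 - 1/3) = -3 + 0*(-16/3) = -3 + 0 = -3)
((-25/50 + 37/j) - 107)**2 = ((-25/50 + 37/(-3)) - 107)**2 = ((-25*1/50 + 37*(-1/3)) - 107)**2 = ((-1/2 - 37/3) - 107)**2 = (-77/6 - 107)**2 = (-719/6)**2 = 516961/36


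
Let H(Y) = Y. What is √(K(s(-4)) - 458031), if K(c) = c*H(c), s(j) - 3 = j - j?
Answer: I*√458022 ≈ 676.77*I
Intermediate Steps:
s(j) = 3 (s(j) = 3 + (j - j) = 3 + 0 = 3)
K(c) = c² (K(c) = c*c = c²)
√(K(s(-4)) - 458031) = √(3² - 458031) = √(9 - 458031) = √(-458022) = I*√458022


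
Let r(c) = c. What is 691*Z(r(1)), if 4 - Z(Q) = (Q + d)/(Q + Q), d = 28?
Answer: -14511/2 ≈ -7255.5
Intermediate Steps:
Z(Q) = 4 - (28 + Q)/(2*Q) (Z(Q) = 4 - (Q + 28)/(Q + Q) = 4 - (28 + Q)/(2*Q))
691*Z(r(1)) = 691*(7/2 - 14/1) = 691*(7/2 - 14*1) = 691*(7/2 - 14) = 691*(-21/2) = -14511/2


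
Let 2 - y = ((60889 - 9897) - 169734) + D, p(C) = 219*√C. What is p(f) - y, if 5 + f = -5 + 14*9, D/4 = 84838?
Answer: 220608 + 438*√29 ≈ 2.2297e+5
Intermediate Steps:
D = 339352 (D = 4*84838 = 339352)
f = 116 (f = -5 + (-5 + 14*9) = -5 + (-5 + 126) = -5 + 121 = 116)
y = -220608 (y = 2 - (((60889 - 9897) - 169734) + 339352) = 2 - ((50992 - 169734) + 339352) = 2 - (-118742 + 339352) = 2 - 1*220610 = 2 - 220610 = -220608)
p(f) - y = 219*√116 - 1*(-220608) = 219*(2*√29) + 220608 = 438*√29 + 220608 = 220608 + 438*√29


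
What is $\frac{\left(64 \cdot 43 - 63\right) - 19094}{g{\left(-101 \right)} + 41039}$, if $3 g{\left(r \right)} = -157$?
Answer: $- \frac{9843}{24592} \approx -0.40025$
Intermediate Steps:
$g{\left(r \right)} = - \frac{157}{3}$ ($g{\left(r \right)} = \frac{1}{3} \left(-157\right) = - \frac{157}{3}$)
$\frac{\left(64 \cdot 43 - 63\right) - 19094}{g{\left(-101 \right)} + 41039} = \frac{\left(64 \cdot 43 - 63\right) - 19094}{- \frac{157}{3} + 41039} = \frac{\left(2752 - 63\right) - 19094}{\frac{122960}{3}} = \left(2689 - 19094\right) \frac{3}{122960} = \left(-16405\right) \frac{3}{122960} = - \frac{9843}{24592}$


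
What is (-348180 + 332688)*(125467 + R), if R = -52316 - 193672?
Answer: 1867111332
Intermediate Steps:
R = -245988
(-348180 + 332688)*(125467 + R) = (-348180 + 332688)*(125467 - 245988) = -15492*(-120521) = 1867111332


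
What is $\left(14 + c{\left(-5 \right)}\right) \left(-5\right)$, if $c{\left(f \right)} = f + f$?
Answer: $-20$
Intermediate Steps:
$c{\left(f \right)} = 2 f$
$\left(14 + c{\left(-5 \right)}\right) \left(-5\right) = \left(14 + 2 \left(-5\right)\right) \left(-5\right) = \left(14 - 10\right) \left(-5\right) = 4 \left(-5\right) = -20$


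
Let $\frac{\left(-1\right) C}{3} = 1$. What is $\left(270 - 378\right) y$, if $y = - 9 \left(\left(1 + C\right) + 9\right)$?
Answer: $6804$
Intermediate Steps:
$C = -3$ ($C = \left(-3\right) 1 = -3$)
$y = -63$ ($y = - 9 \left(\left(1 - 3\right) + 9\right) = - 9 \left(-2 + 9\right) = \left(-9\right) 7 = -63$)
$\left(270 - 378\right) y = \left(270 - 378\right) \left(-63\right) = \left(-108\right) \left(-63\right) = 6804$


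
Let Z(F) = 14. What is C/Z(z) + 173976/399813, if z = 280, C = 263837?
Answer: 5023233245/266542 ≈ 18846.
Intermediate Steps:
C/Z(z) + 173976/399813 = 263837/14 + 173976/399813 = 263837*(1/14) + 173976*(1/399813) = 37691/2 + 57992/133271 = 5023233245/266542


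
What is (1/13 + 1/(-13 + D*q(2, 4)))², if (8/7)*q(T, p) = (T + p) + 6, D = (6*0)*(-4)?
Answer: 0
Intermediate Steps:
D = 0 (D = 0*(-4) = 0)
q(T, p) = 21/4 + 7*T/8 + 7*p/8 (q(T, p) = 7*((T + p) + 6)/8 = 7*(6 + T + p)/8 = 21/4 + 7*T/8 + 7*p/8)
(1/13 + 1/(-13 + D*q(2, 4)))² = (1/13 + 1/(-13 + 0*(21/4 + (7/8)*2 + (7/8)*4)))² = (1/13 + 1/(-13 + 0*(21/4 + 7/4 + 7/2)))² = (1/13 + 1/(-13 + 0*(21/2)))² = (1/13 + 1/(-13 + 0))² = (1/13 + 1/(-13))² = (1/13 - 1/13)² = 0² = 0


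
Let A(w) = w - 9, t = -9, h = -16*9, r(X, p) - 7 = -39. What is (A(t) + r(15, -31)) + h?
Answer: -194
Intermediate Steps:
r(X, p) = -32 (r(X, p) = 7 - 39 = -32)
h = -144
A(w) = -9 + w
(A(t) + r(15, -31)) + h = ((-9 - 9) - 32) - 144 = (-18 - 32) - 144 = -50 - 144 = -194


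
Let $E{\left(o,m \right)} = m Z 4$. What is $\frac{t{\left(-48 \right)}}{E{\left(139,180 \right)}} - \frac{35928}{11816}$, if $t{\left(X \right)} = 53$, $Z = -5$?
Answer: $- \frac{16245881}{5317200} \approx -3.0553$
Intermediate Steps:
$E{\left(o,m \right)} = - 20 m$ ($E{\left(o,m \right)} = m \left(-5\right) 4 = - 5 m 4 = - 20 m$)
$\frac{t{\left(-48 \right)}}{E{\left(139,180 \right)}} - \frac{35928}{11816} = \frac{53}{\left(-20\right) 180} - \frac{35928}{11816} = \frac{53}{-3600} - \frac{4491}{1477} = 53 \left(- \frac{1}{3600}\right) - \frac{4491}{1477} = - \frac{53}{3600} - \frac{4491}{1477} = - \frac{16245881}{5317200}$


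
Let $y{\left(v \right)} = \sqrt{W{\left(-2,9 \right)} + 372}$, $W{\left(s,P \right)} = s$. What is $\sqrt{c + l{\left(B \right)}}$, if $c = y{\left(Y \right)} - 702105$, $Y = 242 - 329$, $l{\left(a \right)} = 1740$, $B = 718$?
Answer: $\sqrt{-700365 + \sqrt{370}} \approx 836.87 i$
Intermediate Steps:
$Y = -87$ ($Y = 242 - 329 = -87$)
$y{\left(v \right)} = \sqrt{370}$ ($y{\left(v \right)} = \sqrt{-2 + 372} = \sqrt{370}$)
$c = -702105 + \sqrt{370}$ ($c = \sqrt{370} - 702105 = -702105 + \sqrt{370} \approx -7.0209 \cdot 10^{5}$)
$\sqrt{c + l{\left(B \right)}} = \sqrt{\left(-702105 + \sqrt{370}\right) + 1740} = \sqrt{-700365 + \sqrt{370}}$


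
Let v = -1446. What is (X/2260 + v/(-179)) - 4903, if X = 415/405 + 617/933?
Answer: -12470750126143/2547691785 ≈ -4894.9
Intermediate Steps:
X = 42472/25191 (X = 415*(1/405) + 617*(1/933) = 83/81 + 617/933 = 42472/25191 ≈ 1.6860)
(X/2260 + v/(-179)) - 4903 = ((42472/25191)/2260 - 1446/(-179)) - 4903 = ((42472/25191)*(1/2260) - 1446*(-1/179)) - 4903 = (10618/14232915 + 1446/179) - 4903 = 20582695712/2547691785 - 4903 = -12470750126143/2547691785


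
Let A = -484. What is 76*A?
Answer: -36784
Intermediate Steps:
76*A = 76*(-484) = -36784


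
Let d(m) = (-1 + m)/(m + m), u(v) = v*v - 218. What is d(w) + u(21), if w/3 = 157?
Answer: 105268/471 ≈ 223.50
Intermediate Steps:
w = 471 (w = 3*157 = 471)
u(v) = -218 + v² (u(v) = v² - 218 = -218 + v²)
d(m) = (-1 + m)/(2*m) (d(m) = (-1 + m)/((2*m)) = (-1 + m)*(1/(2*m)) = (-1 + m)/(2*m))
d(w) + u(21) = (½)*(-1 + 471)/471 + (-218 + 21²) = (½)*(1/471)*470 + (-218 + 441) = 235/471 + 223 = 105268/471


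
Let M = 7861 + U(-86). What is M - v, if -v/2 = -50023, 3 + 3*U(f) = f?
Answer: -276644/3 ≈ -92215.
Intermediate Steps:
U(f) = -1 + f/3
v = 100046 (v = -2*(-50023) = 100046)
M = 23494/3 (M = 7861 + (-1 + (⅓)*(-86)) = 7861 + (-1 - 86/3) = 7861 - 89/3 = 23494/3 ≈ 7831.3)
M - v = 23494/3 - 1*100046 = 23494/3 - 100046 = -276644/3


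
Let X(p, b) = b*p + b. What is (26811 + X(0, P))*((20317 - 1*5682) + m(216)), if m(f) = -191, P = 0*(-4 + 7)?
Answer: 387258084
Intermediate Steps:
P = 0 (P = 0*3 = 0)
X(p, b) = b + b*p
(26811 + X(0, P))*((20317 - 1*5682) + m(216)) = (26811 + 0*(1 + 0))*((20317 - 1*5682) - 191) = (26811 + 0*1)*((20317 - 5682) - 191) = (26811 + 0)*(14635 - 191) = 26811*14444 = 387258084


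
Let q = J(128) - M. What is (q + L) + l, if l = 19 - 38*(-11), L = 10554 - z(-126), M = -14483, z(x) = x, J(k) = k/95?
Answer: 2432128/95 ≈ 25601.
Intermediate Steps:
J(k) = k/95 (J(k) = k*(1/95) = k/95)
q = 1376013/95 (q = (1/95)*128 - 1*(-14483) = 128/95 + 14483 = 1376013/95 ≈ 14484.)
L = 10680 (L = 10554 - 1*(-126) = 10554 + 126 = 10680)
l = 437 (l = 19 + 418 = 437)
(q + L) + l = (1376013/95 + 10680) + 437 = 2390613/95 + 437 = 2432128/95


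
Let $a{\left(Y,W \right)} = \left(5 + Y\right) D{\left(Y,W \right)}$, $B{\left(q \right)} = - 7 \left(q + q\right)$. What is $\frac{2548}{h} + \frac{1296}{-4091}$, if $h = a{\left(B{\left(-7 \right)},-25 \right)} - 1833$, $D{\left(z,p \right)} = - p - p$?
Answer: $\frac{6125036}{13569847} \approx 0.45137$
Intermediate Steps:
$B{\left(q \right)} = - 14 q$ ($B{\left(q \right)} = - 7 \cdot 2 q = - 14 q$)
$D{\left(z,p \right)} = - 2 p$
$a{\left(Y,W \right)} = - 2 W \left(5 + Y\right)$ ($a{\left(Y,W \right)} = \left(5 + Y\right) \left(- 2 W\right) = - 2 W \left(5 + Y\right)$)
$h = 3317$ ($h = \left(-2\right) \left(-25\right) \left(5 - -98\right) - 1833 = \left(-2\right) \left(-25\right) \left(5 + 98\right) - 1833 = \left(-2\right) \left(-25\right) 103 - 1833 = 5150 - 1833 = 3317$)
$\frac{2548}{h} + \frac{1296}{-4091} = \frac{2548}{3317} + \frac{1296}{-4091} = 2548 \cdot \frac{1}{3317} + 1296 \left(- \frac{1}{4091}\right) = \frac{2548}{3317} - \frac{1296}{4091} = \frac{6125036}{13569847}$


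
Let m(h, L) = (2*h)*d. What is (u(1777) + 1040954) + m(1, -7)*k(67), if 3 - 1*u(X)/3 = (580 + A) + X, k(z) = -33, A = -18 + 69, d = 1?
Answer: 1033673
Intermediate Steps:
m(h, L) = 2*h (m(h, L) = (2*h)*1 = 2*h)
A = 51
u(X) = -1884 - 3*X (u(X) = 9 - 3*((580 + 51) + X) = 9 - 3*(631 + X) = 9 + (-1893 - 3*X) = -1884 - 3*X)
(u(1777) + 1040954) + m(1, -7)*k(67) = ((-1884 - 3*1777) + 1040954) + (2*1)*(-33) = ((-1884 - 5331) + 1040954) + 2*(-33) = (-7215 + 1040954) - 66 = 1033739 - 66 = 1033673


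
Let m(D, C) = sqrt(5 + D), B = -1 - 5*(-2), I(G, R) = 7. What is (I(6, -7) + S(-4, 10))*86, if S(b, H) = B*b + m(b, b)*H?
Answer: -1634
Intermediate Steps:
B = 9 (B = -1 + 10 = 9)
S(b, H) = 9*b + H*sqrt(5 + b) (S(b, H) = 9*b + sqrt(5 + b)*H = 9*b + H*sqrt(5 + b))
(I(6, -7) + S(-4, 10))*86 = (7 + (9*(-4) + 10*sqrt(5 - 4)))*86 = (7 + (-36 + 10*sqrt(1)))*86 = (7 + (-36 + 10*1))*86 = (7 + (-36 + 10))*86 = (7 - 26)*86 = -19*86 = -1634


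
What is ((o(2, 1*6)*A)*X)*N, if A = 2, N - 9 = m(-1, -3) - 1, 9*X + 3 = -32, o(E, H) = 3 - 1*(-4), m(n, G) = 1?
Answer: -490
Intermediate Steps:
o(E, H) = 7 (o(E, H) = 3 + 4 = 7)
X = -35/9 (X = -⅓ + (⅑)*(-32) = -⅓ - 32/9 = -35/9 ≈ -3.8889)
N = 9 (N = 9 + (1 - 1) = 9 + 0 = 9)
((o(2, 1*6)*A)*X)*N = ((7*2)*(-35/9))*9 = (14*(-35/9))*9 = -490/9*9 = -490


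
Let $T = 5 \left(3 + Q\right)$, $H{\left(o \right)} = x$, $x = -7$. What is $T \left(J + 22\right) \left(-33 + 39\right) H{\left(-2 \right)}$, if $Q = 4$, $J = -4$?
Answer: $-26460$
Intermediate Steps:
$H{\left(o \right)} = -7$
$T = 35$ ($T = 5 \left(3 + 4\right) = 5 \cdot 7 = 35$)
$T \left(J + 22\right) \left(-33 + 39\right) H{\left(-2 \right)} = 35 \left(-4 + 22\right) \left(-33 + 39\right) \left(-7\right) = 35 \cdot 18 \cdot 6 \left(-7\right) = 35 \cdot 108 \left(-7\right) = 3780 \left(-7\right) = -26460$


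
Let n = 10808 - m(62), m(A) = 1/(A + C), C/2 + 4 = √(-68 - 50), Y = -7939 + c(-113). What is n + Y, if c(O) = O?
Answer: 4668637/1694 + I*√118/1694 ≈ 2756.0 + 0.0064125*I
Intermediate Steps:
Y = -8052 (Y = -7939 - 113 = -8052)
C = -8 + 2*I*√118 (C = -8 + 2*√(-68 - 50) = -8 + 2*√(-118) = -8 + 2*(I*√118) = -8 + 2*I*√118 ≈ -8.0 + 21.726*I)
m(A) = 1/(-8 + A + 2*I*√118) (m(A) = 1/(A + (-8 + 2*I*√118)) = 1/(-8 + A + 2*I*√118))
n = 10808 - 1/(54 + 2*I*√118) (n = 10808 - 1/(-8 + 62 + 2*I*√118) = 10808 - 1/(54 + 2*I*√118) ≈ 10808.0 + 0.0064125*I)
n + Y = (18308725/1694 + I*√118/1694) - 8052 = 4668637/1694 + I*√118/1694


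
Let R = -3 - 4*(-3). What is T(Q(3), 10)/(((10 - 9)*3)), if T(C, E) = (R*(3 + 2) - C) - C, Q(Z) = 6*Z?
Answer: 3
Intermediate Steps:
R = 9 (R = -3 + 12 = 9)
T(C, E) = 45 - 2*C (T(C, E) = (9*(3 + 2) - C) - C = (9*5 - C) - C = (45 - C) - C = 45 - 2*C)
T(Q(3), 10)/(((10 - 9)*3)) = (45 - 12*3)/(((10 - 9)*3)) = (45 - 2*18)/((1*3)) = (45 - 36)/3 = 9*(⅓) = 3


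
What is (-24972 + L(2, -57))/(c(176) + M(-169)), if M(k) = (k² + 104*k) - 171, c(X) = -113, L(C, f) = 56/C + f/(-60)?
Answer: -55429/23780 ≈ -2.3309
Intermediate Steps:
L(C, f) = 56/C - f/60 (L(C, f) = 56/C + f*(-1/60) = 56/C - f/60)
M(k) = -171 + k² + 104*k
(-24972 + L(2, -57))/(c(176) + M(-169)) = (-24972 + (56/2 - 1/60*(-57)))/(-113 + (-171 + (-169)² + 104*(-169))) = (-24972 + (56*(½) + 19/20))/(-113 + (-171 + 28561 - 17576)) = (-24972 + (28 + 19/20))/(-113 + 10814) = (-24972 + 579/20)/10701 = -498861/20*1/10701 = -55429/23780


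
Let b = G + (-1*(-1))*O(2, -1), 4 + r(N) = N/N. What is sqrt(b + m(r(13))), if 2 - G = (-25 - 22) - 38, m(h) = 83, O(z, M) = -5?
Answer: sqrt(165) ≈ 12.845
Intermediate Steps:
r(N) = -3 (r(N) = -4 + N/N = -4 + 1 = -3)
G = 87 (G = 2 - ((-25 - 22) - 38) = 2 - (-47 - 38) = 2 - 1*(-85) = 2 + 85 = 87)
b = 82 (b = 87 - 1*(-1)*(-5) = 87 + 1*(-5) = 87 - 5 = 82)
sqrt(b + m(r(13))) = sqrt(82 + 83) = sqrt(165)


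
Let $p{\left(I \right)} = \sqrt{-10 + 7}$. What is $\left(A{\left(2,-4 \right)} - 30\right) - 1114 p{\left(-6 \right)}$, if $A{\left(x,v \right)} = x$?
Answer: $-28 - 1114 i \sqrt{3} \approx -28.0 - 1929.5 i$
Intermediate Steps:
$p{\left(I \right)} = i \sqrt{3}$ ($p{\left(I \right)} = \sqrt{-3} = i \sqrt{3}$)
$\left(A{\left(2,-4 \right)} - 30\right) - 1114 p{\left(-6 \right)} = \left(2 - 30\right) - 1114 i \sqrt{3} = -28 - 1114 i \sqrt{3}$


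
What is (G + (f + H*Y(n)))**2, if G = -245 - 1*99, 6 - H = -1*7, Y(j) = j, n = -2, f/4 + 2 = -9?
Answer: 171396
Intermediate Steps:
f = -44 (f = -8 + 4*(-9) = -8 - 36 = -44)
H = 13 (H = 6 - (-1)*7 = 6 - 1*(-7) = 6 + 7 = 13)
G = -344 (G = -245 - 99 = -344)
(G + (f + H*Y(n)))**2 = (-344 + (-44 + 13*(-2)))**2 = (-344 + (-44 - 26))**2 = (-344 - 70)**2 = (-414)**2 = 171396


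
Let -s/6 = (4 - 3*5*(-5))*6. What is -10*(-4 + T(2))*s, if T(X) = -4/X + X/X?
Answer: -142200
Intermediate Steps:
s = -2844 (s = -6*(4 - 3*5*(-5))*6 = -6*(4 - 15*(-5))*6 = -6*(4 + 75)*6 = -474*6 = -6*474 = -2844)
T(X) = 1 - 4/X (T(X) = -4/X + 1 = 1 - 4/X)
-10*(-4 + T(2))*s = -10*(-4 + (-4 + 2)/2)*(-2844) = -10*(-4 + (½)*(-2))*(-2844) = -10*(-4 - 1)*(-2844) = -(-50)*(-2844) = -10*14220 = -142200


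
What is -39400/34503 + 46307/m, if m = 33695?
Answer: 270147421/1162578585 ≈ 0.23237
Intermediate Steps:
-39400/34503 + 46307/m = -39400/34503 + 46307/33695 = 270147421/1162578585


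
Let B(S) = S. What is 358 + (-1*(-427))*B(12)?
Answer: 5482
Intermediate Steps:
358 + (-1*(-427))*B(12) = 358 - 1*(-427)*12 = 358 + 427*12 = 358 + 5124 = 5482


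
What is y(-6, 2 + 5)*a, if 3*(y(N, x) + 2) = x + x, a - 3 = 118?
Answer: 968/3 ≈ 322.67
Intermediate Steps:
a = 121 (a = 3 + 118 = 121)
y(N, x) = -2 + 2*x/3 (y(N, x) = -2 + (x + x)/3 = -2 + (2*x)/3 = -2 + 2*x/3)
y(-6, 2 + 5)*a = (-2 + 2*(2 + 5)/3)*121 = (-2 + (⅔)*7)*121 = (-2 + 14/3)*121 = (8/3)*121 = 968/3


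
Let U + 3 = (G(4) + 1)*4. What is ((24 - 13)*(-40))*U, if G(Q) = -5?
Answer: 8360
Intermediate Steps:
U = -19 (U = -3 + (-5 + 1)*4 = -3 - 4*4 = -3 - 16 = -19)
((24 - 13)*(-40))*U = ((24 - 13)*(-40))*(-19) = (11*(-40))*(-19) = -440*(-19) = 8360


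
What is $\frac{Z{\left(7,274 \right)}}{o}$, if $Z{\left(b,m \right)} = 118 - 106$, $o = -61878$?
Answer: $- \frac{2}{10313} \approx -0.00019393$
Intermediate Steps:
$Z{\left(b,m \right)} = 12$
$\frac{Z{\left(7,274 \right)}}{o} = \frac{12}{-61878} = 12 \left(- \frac{1}{61878}\right) = - \frac{2}{10313}$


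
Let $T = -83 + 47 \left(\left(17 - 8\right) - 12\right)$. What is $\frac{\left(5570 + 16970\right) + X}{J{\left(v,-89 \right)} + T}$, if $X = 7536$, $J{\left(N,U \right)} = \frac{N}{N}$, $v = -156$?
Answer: $- \frac{30076}{223} \approx -134.87$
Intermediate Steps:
$J{\left(N,U \right)} = 1$
$T = -224$ ($T = -83 + 47 \left(9 - 12\right) = -83 + 47 \left(-3\right) = -83 - 141 = -224$)
$\frac{\left(5570 + 16970\right) + X}{J{\left(v,-89 \right)} + T} = \frac{\left(5570 + 16970\right) + 7536}{1 - 224} = \frac{22540 + 7536}{-223} = 30076 \left(- \frac{1}{223}\right) = - \frac{30076}{223}$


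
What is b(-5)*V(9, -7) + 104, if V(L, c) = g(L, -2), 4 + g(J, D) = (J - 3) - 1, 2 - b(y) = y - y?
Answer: 106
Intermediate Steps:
b(y) = 2 (b(y) = 2 - (y - y) = 2 - 1*0 = 2 + 0 = 2)
g(J, D) = -8 + J (g(J, D) = -4 + ((J - 3) - 1) = -4 + ((-3 + J) - 1) = -4 + (-4 + J) = -8 + J)
V(L, c) = -8 + L
b(-5)*V(9, -7) + 104 = 2*(-8 + 9) + 104 = 2*1 + 104 = 2 + 104 = 106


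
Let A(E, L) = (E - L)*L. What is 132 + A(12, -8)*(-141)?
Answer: 22692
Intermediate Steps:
A(E, L) = L*(E - L)
132 + A(12, -8)*(-141) = 132 - 8*(12 - 1*(-8))*(-141) = 132 - 8*(12 + 8)*(-141) = 132 - 8*20*(-141) = 132 - 160*(-141) = 132 + 22560 = 22692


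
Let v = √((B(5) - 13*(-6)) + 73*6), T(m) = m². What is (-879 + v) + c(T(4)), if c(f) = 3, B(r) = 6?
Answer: -876 + 3*√58 ≈ -853.15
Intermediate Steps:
v = 3*√58 (v = √((6 - 13*(-6)) + 73*6) = √((6 + 78) + 438) = √(84 + 438) = √522 = 3*√58 ≈ 22.847)
(-879 + v) + c(T(4)) = (-879 + 3*√58) + 3 = -876 + 3*√58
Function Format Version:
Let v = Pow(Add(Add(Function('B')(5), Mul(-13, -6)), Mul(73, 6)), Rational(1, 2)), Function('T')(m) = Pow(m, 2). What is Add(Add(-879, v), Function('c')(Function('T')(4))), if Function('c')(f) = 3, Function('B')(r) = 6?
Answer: Add(-876, Mul(3, Pow(58, Rational(1, 2)))) ≈ -853.15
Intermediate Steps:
v = Mul(3, Pow(58, Rational(1, 2))) (v = Pow(Add(Add(6, Mul(-13, -6)), Mul(73, 6)), Rational(1, 2)) = Pow(Add(Add(6, 78), 438), Rational(1, 2)) = Pow(Add(84, 438), Rational(1, 2)) = Pow(522, Rational(1, 2)) = Mul(3, Pow(58, Rational(1, 2))) ≈ 22.847)
Add(Add(-879, v), Function('c')(Function('T')(4))) = Add(Add(-879, Mul(3, Pow(58, Rational(1, 2)))), 3) = Add(-876, Mul(3, Pow(58, Rational(1, 2))))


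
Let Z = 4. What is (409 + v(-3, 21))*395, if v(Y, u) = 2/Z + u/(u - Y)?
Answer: 1296785/8 ≈ 1.6210e+5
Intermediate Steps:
v(Y, u) = 1/2 + u/(u - Y) (v(Y, u) = 2/4 + u/(u - Y) = 2*(1/4) + u/(u - Y) = 1/2 + u/(u - Y))
(409 + v(-3, 21))*395 = (409 + (-3 - 3*21)/(2*(-3 - 1*21)))*395 = (409 + (-3 - 63)/(2*(-3 - 21)))*395 = (409 + (1/2)*(-66)/(-24))*395 = (409 + (1/2)*(-1/24)*(-66))*395 = (409 + 11/8)*395 = (3283/8)*395 = 1296785/8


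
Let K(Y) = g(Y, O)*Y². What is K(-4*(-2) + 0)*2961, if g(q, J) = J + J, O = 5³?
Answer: 47376000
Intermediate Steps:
O = 125
g(q, J) = 2*J
K(Y) = 250*Y² (K(Y) = (2*125)*Y² = 250*Y²)
K(-4*(-2) + 0)*2961 = (250*(-4*(-2) + 0)²)*2961 = (250*(8 + 0)²)*2961 = (250*8²)*2961 = (250*64)*2961 = 16000*2961 = 47376000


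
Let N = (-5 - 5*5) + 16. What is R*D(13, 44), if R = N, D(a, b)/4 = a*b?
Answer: -32032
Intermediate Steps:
N = -14 (N = (-5 - 25) + 16 = -30 + 16 = -14)
D(a, b) = 4*a*b (D(a, b) = 4*(a*b) = 4*a*b)
R = -14
R*D(13, 44) = -56*13*44 = -14*2288 = -32032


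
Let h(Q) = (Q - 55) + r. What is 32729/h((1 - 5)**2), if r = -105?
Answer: -32729/144 ≈ -227.28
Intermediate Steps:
h(Q) = -160 + Q (h(Q) = (Q - 55) - 105 = (-55 + Q) - 105 = -160 + Q)
32729/h((1 - 5)**2) = 32729/(-160 + (1 - 5)**2) = 32729/(-160 + (-4)**2) = 32729/(-160 + 16) = 32729/(-144) = 32729*(-1/144) = -32729/144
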